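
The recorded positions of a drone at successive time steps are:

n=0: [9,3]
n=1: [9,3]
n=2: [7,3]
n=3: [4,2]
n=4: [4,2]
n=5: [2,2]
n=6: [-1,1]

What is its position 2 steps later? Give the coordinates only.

[-3,1]

Step-to-step displacements: [+0,+0], [-2,+0], [-3,-1], [+0,+0], [-2,+0], [-3,-1] — a repeating cycle of length 3.
step 7: apply [+0,+0] → [-1,1]
step 8: apply [-2,+0] → [-3,1]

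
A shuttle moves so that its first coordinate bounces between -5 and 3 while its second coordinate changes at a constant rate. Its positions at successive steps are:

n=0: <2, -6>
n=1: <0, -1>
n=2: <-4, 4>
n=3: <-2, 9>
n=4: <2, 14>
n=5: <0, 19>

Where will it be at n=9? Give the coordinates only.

The first coordinate reflects between -5 and 3, moving 4 per step.
  step 6: 0 → -4
  step 7: -4 → -2
  step 8: -2 → 2
  step 9: 2 → 0
The second coordinate changes by +5 each step: at step 9 it is 39.

<0, 39>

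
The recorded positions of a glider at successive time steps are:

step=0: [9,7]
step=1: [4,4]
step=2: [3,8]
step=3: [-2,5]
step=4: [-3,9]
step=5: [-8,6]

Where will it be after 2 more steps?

The moves between consecutive positions are [-5,-3], [-1,+4], [-5,-3], [-1,+4], [-5,-3]; they repeat the 2-cycle [[-5,-3], [-1,+4]].
step 6: apply [-1,+4] → [-9,10]
step 7: apply [-5,-3] → [-14,7]

[-14,7]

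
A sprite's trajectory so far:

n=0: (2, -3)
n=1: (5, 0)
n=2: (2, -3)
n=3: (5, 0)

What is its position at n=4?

(2, -3)

Consecutive displacements (+3, +3), (-3, -3), (+3, +3) scale by a factor of -1 each step.
step 4: (5, 0) + (-3, -3) → (2, -3)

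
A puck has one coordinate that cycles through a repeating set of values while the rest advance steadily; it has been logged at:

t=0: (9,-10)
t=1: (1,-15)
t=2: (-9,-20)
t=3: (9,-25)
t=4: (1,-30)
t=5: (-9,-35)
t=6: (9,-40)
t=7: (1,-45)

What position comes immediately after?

First: cycles through 9, 1, -9 every 3 steps. Step 8 lands at position 2 of the cycle → -9.
Second: linear, -5 per step → -50 at step 8.

(-9,-50)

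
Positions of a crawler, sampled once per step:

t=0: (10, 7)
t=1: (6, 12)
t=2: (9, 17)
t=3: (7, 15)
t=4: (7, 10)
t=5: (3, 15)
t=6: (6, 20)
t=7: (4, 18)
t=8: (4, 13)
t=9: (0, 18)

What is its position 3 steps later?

Differencing gives (-4, +5), (+3, +5), (-2, -2), (+0, -5), (-4, +5), (+3, +5), (-2, -2), (+0, -5), (-4, +5). This is the pattern (-4, +5), (+3, +5), (-2, -2), (+0, -5) repeated.
step 10: apply (+3, +5) → (3, 23)
step 11: apply (-2, -2) → (1, 21)
step 12: apply (+0, -5) → (1, 16)

(1, 16)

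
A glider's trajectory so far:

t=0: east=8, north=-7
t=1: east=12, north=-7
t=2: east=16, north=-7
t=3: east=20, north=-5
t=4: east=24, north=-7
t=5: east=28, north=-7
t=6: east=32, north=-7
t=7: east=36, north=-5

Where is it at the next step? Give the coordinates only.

East: linear, +4 per step → 40 at step 8.
North: cycles through -7, -7, -7, -5 every 4 steps. Step 8 lands at position 0 of the cycle → -7.

east=40, north=-7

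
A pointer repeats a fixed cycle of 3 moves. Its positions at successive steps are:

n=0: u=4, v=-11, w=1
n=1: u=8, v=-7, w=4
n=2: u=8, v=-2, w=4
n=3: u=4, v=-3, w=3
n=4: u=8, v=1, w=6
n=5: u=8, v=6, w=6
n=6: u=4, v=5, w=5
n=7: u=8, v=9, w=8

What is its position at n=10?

u=8, v=17, w=10

Differencing gives (+4,+4,+3), (+0,+5,+0), (-4,-1,-1), (+4,+4,+3), (+0,+5,+0), (-4,-1,-1), (+4,+4,+3). This is the pattern (+4,+4,+3), (+0,+5,+0), (-4,-1,-1) repeated.
step 8: apply (+0,+5,+0) → u=8, v=14, w=8
step 9: apply (-4,-1,-1) → u=4, v=13, w=7
step 10: apply (+4,+4,+3) → u=8, v=17, w=10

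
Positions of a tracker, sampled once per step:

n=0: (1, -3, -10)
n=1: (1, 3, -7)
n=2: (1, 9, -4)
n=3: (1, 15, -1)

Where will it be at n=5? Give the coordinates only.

(1, 27, 5)

Each step adds (+0, +6, +3) to the position.
step 4: (1, 15, -1) + (+0, +6, +3) → (1, 21, 2)
step 5: (1, 21, 2) + (+0, +6, +3) → (1, 27, 5)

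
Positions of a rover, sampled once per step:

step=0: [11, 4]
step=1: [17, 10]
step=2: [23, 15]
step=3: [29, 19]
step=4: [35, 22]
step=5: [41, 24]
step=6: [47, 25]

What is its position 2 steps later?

Successive displacements: [+6, +6], [+6, +5], [+6, +4], [+6, +3], [+6, +2], [+6, +1] — each changes by [+0, -1].
step 7: [47, 25] + [+6, +0] → [53, 25]
step 8: [53, 25] + [+6, -1] → [59, 24]

[59, 24]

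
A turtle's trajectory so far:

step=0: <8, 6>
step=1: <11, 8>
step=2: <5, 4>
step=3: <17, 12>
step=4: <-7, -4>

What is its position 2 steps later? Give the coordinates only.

The jumps are <+3, +2>, <-6, -4>, <+12, +8>, <-24, -16> — a geometric progression with ratio -2.
step 5: <-7, -4> + <+48, +32> → <41, 28>
step 6: <41, 28> + <-96, -64> → <-55, -36>

<-55, -36>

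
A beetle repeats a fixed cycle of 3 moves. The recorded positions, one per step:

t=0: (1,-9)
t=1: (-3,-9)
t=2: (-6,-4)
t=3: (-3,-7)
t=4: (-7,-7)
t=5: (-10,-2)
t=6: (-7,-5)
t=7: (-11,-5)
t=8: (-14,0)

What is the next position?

(-11,-3)

The moves between consecutive positions are (-4,+0), (-3,+5), (+3,-3), (-4,+0), (-3,+5), (+3,-3), (-4,+0), (-3,+5); they repeat the 3-cycle [(-4,+0), (-3,+5), (+3,-3)].
step 9: apply (+3,-3) → (-11,-3)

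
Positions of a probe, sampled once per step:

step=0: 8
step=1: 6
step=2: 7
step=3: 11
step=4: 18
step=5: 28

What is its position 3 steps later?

Successive displacements: -2, +1, +4, +7, +10 — each changes by +3.
step 6: 28 + 13 → 41
step 7: 41 + 16 → 57
step 8: 57 + 19 → 76

76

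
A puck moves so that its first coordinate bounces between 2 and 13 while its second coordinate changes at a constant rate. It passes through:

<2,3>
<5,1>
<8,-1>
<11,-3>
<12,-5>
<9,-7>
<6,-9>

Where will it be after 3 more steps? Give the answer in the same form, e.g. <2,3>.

<7,-15>

The first coordinate reflects between 2 and 13, moving 3 per step.
  step 7: 6 → 3
  step 8: 3 → 4
  step 9: 4 → 7
The second coordinate changes by -2 each step: at step 9 it is -15.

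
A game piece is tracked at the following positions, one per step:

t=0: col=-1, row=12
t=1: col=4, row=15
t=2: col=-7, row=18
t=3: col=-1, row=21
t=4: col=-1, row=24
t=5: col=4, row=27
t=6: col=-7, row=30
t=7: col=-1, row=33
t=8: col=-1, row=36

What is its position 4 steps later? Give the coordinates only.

Col: cycles through -1, 4, -7, -1 every 4 steps. Step 12 lands at position 0 of the cycle → -1.
Row: linear, +3 per step → 48 at step 12.

col=-1, row=48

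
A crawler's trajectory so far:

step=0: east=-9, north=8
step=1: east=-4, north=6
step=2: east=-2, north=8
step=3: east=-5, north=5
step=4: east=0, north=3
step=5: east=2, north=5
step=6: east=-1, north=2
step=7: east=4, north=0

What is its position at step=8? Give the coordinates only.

east=6, north=2

Step-to-step displacements: (+5, -2), (+2, +2), (-3, -3), (+5, -2), (+2, +2), (-3, -3), (+5, -2) — a repeating cycle of length 3.
step 8: apply (+2, +2) → east=6, north=2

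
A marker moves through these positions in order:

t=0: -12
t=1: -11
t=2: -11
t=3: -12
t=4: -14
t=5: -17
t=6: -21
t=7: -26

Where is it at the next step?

-32

Successive displacements: +1, +0, -1, -2, -3, -4, -5 — each changes by -1.
step 8: -26 − 6 → -32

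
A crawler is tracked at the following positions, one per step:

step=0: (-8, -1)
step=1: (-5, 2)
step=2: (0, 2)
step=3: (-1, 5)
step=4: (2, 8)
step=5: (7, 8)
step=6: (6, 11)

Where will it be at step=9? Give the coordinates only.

The moves between consecutive positions are (+3, +3), (+5, +0), (-1, +3), (+3, +3), (+5, +0), (-1, +3); they repeat the 3-cycle [(+3, +3), (+5, +0), (-1, +3)].
step 7: apply (+3, +3) → (9, 14)
step 8: apply (+5, +0) → (14, 14)
step 9: apply (-1, +3) → (13, 17)

(13, 17)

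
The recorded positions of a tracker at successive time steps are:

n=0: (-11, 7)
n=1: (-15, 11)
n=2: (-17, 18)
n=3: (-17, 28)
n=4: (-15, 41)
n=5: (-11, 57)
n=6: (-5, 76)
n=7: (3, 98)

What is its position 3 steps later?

Successive displacements: (-4, +4), (-2, +7), (+0, +10), (+2, +13), (+4, +16), (+6, +19), (+8, +22) — each changes by (+2, +3).
step 8: (3, 98) + (+10, +25) → (13, 123)
step 9: (13, 123) + (+12, +28) → (25, 151)
step 10: (25, 151) + (+14, +31) → (39, 182)

(39, 182)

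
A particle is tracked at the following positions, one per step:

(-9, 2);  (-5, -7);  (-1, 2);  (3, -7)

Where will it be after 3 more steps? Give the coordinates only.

(15, 2)

First: linear, +4 per step → 15 at step 6.
Second: cycles through 2, -7 every 2 steps. Step 6 lands at position 0 of the cycle → 2.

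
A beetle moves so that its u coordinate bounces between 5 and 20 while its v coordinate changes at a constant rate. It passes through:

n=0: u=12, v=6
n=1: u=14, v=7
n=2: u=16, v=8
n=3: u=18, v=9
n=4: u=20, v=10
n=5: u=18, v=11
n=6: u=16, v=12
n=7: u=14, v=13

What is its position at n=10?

u=8, v=16

The u coordinate travels 2 per step and bounces off the walls at 5 and 20.
  step 8: 14 → 12
  step 9: 12 → 10
  step 10: 10 → 8
The v coordinate changes by +1 each step: at step 10 it is 16.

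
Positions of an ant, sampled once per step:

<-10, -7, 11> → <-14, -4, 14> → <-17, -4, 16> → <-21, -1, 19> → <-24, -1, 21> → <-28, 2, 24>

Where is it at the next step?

Step-to-step displacements: <-4, +3, +3>, <-3, +0, +2>, <-4, +3, +3>, <-3, +0, +2>, <-4, +3, +3> — a repeating cycle of length 2.
step 6: apply <-3, +0, +2> → <-31, 2, 26>

<-31, 2, 26>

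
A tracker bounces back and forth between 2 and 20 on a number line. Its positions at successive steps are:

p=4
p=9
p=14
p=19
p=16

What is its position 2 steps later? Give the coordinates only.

The value travels 5 per step and bounces off the walls at 2 and 20.
  step 5: 16 → 11
  step 6: 11 → 6

p=6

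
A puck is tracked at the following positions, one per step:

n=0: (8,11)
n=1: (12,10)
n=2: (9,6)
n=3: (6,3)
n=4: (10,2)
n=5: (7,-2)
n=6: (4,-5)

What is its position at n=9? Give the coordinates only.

(2,-13)

Step-to-step displacements: (+4,-1), (-3,-4), (-3,-3), (+4,-1), (-3,-4), (-3,-3) — a repeating cycle of length 3.
step 7: apply (+4,-1) → (8,-6)
step 8: apply (-3,-4) → (5,-10)
step 9: apply (-3,-3) → (2,-13)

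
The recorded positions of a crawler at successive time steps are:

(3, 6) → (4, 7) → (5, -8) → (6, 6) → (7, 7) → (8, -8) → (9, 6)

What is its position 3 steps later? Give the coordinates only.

The first coordinate changes by +1 each step, so at step 9 it is 3 + 9·(1) = 12.
The second coordinate repeats the cycle [6, 7, -8] with period 3; step 9 mod 3 = 0, giving 6.

(12, 6)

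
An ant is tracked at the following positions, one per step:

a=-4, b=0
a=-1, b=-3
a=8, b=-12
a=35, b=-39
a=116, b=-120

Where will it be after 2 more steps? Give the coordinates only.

a=1088, b=-1092

Consecutive displacements (+3, -3), (+9, -9), (+27, -27), (+81, -81) scale by a factor of 3 each step.
step 5: a=116, b=-120 + (+243, -243) → a=359, b=-363
step 6: a=359, b=-363 + (+729, -729) → a=1088, b=-1092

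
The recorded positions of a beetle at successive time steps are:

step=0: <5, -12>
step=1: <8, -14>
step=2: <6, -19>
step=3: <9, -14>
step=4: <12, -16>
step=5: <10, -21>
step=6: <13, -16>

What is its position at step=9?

<17, -18>

The moves between consecutive positions are <+3, -2>, <-2, -5>, <+3, +5>, <+3, -2>, <-2, -5>, <+3, +5>; they repeat the 3-cycle [<+3, -2>, <-2, -5>, <+3, +5>].
step 7: apply <+3, -2> → <16, -18>
step 8: apply <-2, -5> → <14, -23>
step 9: apply <+3, +5> → <17, -18>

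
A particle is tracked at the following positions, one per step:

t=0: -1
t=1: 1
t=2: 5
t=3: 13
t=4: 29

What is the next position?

Consecutive displacements +2, +4, +8, +16 scale by a factor of 2 each step.
step 5: 29 + 32 → 61

61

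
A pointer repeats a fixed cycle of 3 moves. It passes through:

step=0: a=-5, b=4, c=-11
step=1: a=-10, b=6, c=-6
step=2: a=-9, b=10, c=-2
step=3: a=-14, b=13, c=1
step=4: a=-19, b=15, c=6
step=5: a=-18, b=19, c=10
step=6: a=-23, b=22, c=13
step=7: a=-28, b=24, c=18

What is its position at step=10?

The moves between consecutive positions are (-5,+2,+5), (+1,+4,+4), (-5,+3,+3), (-5,+2,+5), (+1,+4,+4), (-5,+3,+3), (-5,+2,+5); they repeat the 3-cycle [(-5,+2,+5), (+1,+4,+4), (-5,+3,+3)].
step 8: apply (+1,+4,+4) → a=-27, b=28, c=22
step 9: apply (-5,+3,+3) → a=-32, b=31, c=25
step 10: apply (-5,+2,+5) → a=-37, b=33, c=30

a=-37, b=33, c=30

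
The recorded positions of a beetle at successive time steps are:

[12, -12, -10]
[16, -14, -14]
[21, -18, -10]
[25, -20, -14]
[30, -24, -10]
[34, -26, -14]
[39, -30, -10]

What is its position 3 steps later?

Step-to-step displacements: [+4, -2, -4], [+5, -4, +4], [+4, -2, -4], [+5, -4, +4], [+4, -2, -4], [+5, -4, +4] — a repeating cycle of length 2.
step 7: apply [+4, -2, -4] → [43, -32, -14]
step 8: apply [+5, -4, +4] → [48, -36, -10]
step 9: apply [+4, -2, -4] → [52, -38, -14]

[52, -38, -14]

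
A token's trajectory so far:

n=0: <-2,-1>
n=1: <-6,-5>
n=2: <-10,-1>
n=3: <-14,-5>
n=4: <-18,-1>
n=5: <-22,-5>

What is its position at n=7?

<-30,-5>

First: linear, -4 per step → -30 at step 7.
Second: cycles through -1, -5 every 2 steps. Step 7 lands at position 1 of the cycle → -5.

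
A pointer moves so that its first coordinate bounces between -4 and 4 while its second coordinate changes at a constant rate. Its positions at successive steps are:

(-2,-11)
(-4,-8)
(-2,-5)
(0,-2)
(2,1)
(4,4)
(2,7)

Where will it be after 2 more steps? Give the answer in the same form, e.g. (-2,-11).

The first coordinate travels 2 per step and bounces off the walls at -4 and 4.
  step 7: 2 → 0
  step 8: 0 → -2
The second coordinate changes by +3 each step: at step 8 it is 13.

(-2,13)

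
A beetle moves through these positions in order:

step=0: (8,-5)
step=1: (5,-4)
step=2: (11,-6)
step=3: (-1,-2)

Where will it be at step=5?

Consecutive displacements (-3,+1), (+6,-2), (-12,+4) scale by a factor of -2 each step.
step 4: (-1,-2) + (+24,-8) → (23,-10)
step 5: (23,-10) + (-48,+16) → (-25,6)

(-25,6)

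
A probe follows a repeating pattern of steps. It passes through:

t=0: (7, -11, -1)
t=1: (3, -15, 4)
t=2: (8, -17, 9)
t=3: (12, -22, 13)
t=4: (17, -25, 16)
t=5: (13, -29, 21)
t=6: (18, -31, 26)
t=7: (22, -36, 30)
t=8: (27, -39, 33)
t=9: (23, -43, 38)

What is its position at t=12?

The moves between consecutive positions are (-4, -4, +5), (+5, -2, +5), (+4, -5, +4), (+5, -3, +3), (-4, -4, +5), (+5, -2, +5), (+4, -5, +4), (+5, -3, +3), (-4, -4, +5); they repeat the 4-cycle [(-4, -4, +5), (+5, -2, +5), (+4, -5, +4), (+5, -3, +3)].
step 10: apply (+5, -2, +5) → (28, -45, 43)
step 11: apply (+4, -5, +4) → (32, -50, 47)
step 12: apply (+5, -3, +3) → (37, -53, 50)

(37, -53, 50)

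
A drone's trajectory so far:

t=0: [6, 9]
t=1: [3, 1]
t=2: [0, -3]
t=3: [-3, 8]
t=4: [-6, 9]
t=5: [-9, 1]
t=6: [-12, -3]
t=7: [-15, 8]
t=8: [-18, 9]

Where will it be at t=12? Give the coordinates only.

First: linear, -3 per step → -30 at step 12.
Second: cycles through 9, 1, -3, 8 every 4 steps. Step 12 lands at position 0 of the cycle → 9.

[-30, 9]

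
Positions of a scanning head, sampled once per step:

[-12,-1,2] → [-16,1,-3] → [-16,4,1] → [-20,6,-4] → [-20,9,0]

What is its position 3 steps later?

Step-to-step displacements: [-4,+2,-5], [+0,+3,+4], [-4,+2,-5], [+0,+3,+4] — a repeating cycle of length 2.
step 5: apply [-4,+2,-5] → [-24,11,-5]
step 6: apply [+0,+3,+4] → [-24,14,-1]
step 7: apply [-4,+2,-5] → [-28,16,-6]

[-28,16,-6]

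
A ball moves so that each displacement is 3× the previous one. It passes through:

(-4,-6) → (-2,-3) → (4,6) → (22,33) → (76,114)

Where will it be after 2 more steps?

Step-to-step displacements: (+2,+3), (+6,+9), (+18,+27), (+54,+81); each is 3× the previous.
step 5: (76,114) + (+162,+243) → (238,357)
step 6: (238,357) + (+486,+729) → (724,1086)

(724,1086)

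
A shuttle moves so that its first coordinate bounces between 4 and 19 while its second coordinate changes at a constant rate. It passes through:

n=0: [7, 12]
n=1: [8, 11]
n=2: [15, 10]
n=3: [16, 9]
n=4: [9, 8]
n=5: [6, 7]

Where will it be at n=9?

The first coordinate travels 7 per step and bounces off the walls at 4 and 19.
  step 6: 6 → 13
  step 7: 13 → 18
  step 8: 18 → 11
  step 9: 11 → 4
The second coordinate changes by -1 each step: at step 9 it is 3.

[4, 3]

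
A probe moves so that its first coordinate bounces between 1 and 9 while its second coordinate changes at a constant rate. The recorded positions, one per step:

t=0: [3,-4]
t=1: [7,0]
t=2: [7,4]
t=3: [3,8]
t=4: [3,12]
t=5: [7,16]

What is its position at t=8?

The first coordinate reflects between 1 and 9, moving 4 per step.
  step 6: 7 → 7
  step 7: 7 → 3
  step 8: 3 → 3
The second coordinate changes by +4 each step: at step 8 it is 28.

[3,28]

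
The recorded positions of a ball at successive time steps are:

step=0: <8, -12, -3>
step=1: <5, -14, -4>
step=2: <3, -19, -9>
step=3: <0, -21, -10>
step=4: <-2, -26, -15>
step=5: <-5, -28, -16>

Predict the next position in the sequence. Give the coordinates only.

<-7, -33, -21>

Differencing gives <-3, -2, -1>, <-2, -5, -5>, <-3, -2, -1>, <-2, -5, -5>, <-3, -2, -1>. This is the pattern <-3, -2, -1>, <-2, -5, -5> repeated.
step 6: apply <-2, -5, -5> → <-7, -33, -21>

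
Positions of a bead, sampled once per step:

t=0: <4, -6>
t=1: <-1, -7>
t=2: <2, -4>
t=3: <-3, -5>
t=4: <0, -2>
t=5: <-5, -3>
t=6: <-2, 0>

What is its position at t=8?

<-4, 2>

Step-to-step displacements: <-5, -1>, <+3, +3>, <-5, -1>, <+3, +3>, <-5, -1>, <+3, +3> — a repeating cycle of length 2.
step 7: apply <-5, -1> → <-7, -1>
step 8: apply <+3, +3> → <-4, 2>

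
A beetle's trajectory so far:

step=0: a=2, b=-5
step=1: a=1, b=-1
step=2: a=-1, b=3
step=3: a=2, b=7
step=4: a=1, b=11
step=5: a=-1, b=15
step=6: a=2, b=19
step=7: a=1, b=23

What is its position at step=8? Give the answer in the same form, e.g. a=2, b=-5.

A: cycles through 2, 1, -1 every 3 steps. Step 8 lands at position 2 of the cycle → -1.
B: linear, +4 per step → 27 at step 8.

a=-1, b=27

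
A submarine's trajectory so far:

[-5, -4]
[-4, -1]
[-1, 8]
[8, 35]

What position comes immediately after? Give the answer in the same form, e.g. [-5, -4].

Step-to-step displacements: [+1, +3], [+3, +9], [+9, +27]; each is 3× the previous.
step 4: [8, 35] + [+27, +81] → [35, 116]

[35, 116]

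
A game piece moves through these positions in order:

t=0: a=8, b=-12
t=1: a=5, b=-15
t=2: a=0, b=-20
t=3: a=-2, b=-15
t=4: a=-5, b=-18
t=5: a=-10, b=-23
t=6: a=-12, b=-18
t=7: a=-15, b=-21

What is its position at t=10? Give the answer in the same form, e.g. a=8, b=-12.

a=-25, b=-24

Differencing gives (-3,-3), (-5,-5), (-2,+5), (-3,-3), (-5,-5), (-2,+5), (-3,-3). This is the pattern (-3,-3), (-5,-5), (-2,+5) repeated.
step 8: apply (-5,-5) → a=-20, b=-26
step 9: apply (-2,+5) → a=-22, b=-21
step 10: apply (-3,-3) → a=-25, b=-24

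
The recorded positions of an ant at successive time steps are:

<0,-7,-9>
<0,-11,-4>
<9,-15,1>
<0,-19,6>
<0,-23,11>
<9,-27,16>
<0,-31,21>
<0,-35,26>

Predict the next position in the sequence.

The first coordinate repeats the cycle [0, 0, 9] with period 3; step 8 mod 3 = 2, giving 9.
The second coordinate changes by -4 each step, so at step 8 it is -7 + 8·(-4) = -39.
The third coordinate changes by +5 each step, so at step 8 it is -9 + 8·(5) = 31.

<9,-39,31>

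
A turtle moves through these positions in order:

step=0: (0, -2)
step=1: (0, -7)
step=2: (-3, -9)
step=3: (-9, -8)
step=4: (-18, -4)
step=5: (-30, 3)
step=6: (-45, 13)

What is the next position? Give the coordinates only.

Taking differences between consecutive positions: (+0, -5), (-3, -2), (-6, +1), (-9, +4), (-12, +7), (-15, +10). These grow by (-3, +3) each step.
step 7: (-45, 13) + (-18, +13) → (-63, 26)

(-63, 26)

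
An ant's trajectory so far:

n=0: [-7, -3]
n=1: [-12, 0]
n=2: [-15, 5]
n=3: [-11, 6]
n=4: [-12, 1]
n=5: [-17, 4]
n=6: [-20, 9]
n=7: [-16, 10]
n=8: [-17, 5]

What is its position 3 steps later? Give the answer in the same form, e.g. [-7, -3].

[-21, 14]

The moves between consecutive positions are [-5, +3], [-3, +5], [+4, +1], [-1, -5], [-5, +3], [-3, +5], [+4, +1], [-1, -5]; they repeat the 4-cycle [[-5, +3], [-3, +5], [+4, +1], [-1, -5]].
step 9: apply [-5, +3] → [-22, 8]
step 10: apply [-3, +5] → [-25, 13]
step 11: apply [+4, +1] → [-21, 14]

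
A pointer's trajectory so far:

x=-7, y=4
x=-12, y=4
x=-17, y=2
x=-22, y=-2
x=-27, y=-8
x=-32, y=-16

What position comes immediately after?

Taking differences between consecutive positions: (-5, +0), (-5, -2), (-5, -4), (-5, -6), (-5, -8). These grow by (+0, -2) each step.
step 6: x=-32, y=-16 + (-5, -10) → x=-37, y=-26

x=-37, y=-26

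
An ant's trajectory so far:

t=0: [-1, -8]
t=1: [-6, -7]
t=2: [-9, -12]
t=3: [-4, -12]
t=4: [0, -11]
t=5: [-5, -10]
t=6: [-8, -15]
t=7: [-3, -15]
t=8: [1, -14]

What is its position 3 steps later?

[-2, -18]

The moves between consecutive positions are [-5, +1], [-3, -5], [+5, +0], [+4, +1], [-5, +1], [-3, -5], [+5, +0], [+4, +1]; they repeat the 4-cycle [[-5, +1], [-3, -5], [+5, +0], [+4, +1]].
step 9: apply [-5, +1] → [-4, -13]
step 10: apply [-3, -5] → [-7, -18]
step 11: apply [+5, +0] → [-2, -18]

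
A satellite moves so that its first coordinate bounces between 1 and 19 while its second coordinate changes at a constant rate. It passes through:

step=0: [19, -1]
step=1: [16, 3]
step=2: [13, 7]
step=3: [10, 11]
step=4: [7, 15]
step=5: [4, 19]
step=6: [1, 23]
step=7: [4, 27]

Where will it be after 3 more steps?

[13, 39]

The first coordinate reflects between 1 and 19, moving 3 per step.
  step 8: 4 → 7
  step 9: 7 → 10
  step 10: 10 → 13
The second coordinate changes by +4 each step: at step 10 it is 39.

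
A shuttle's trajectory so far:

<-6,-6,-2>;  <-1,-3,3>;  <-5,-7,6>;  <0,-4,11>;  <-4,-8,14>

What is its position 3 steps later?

Step-to-step displacements: <+5,+3,+5>, <-4,-4,+3>, <+5,+3,+5>, <-4,-4,+3> — a repeating cycle of length 2.
step 5: apply <+5,+3,+5> → <1,-5,19>
step 6: apply <-4,-4,+3> → <-3,-9,22>
step 7: apply <+5,+3,+5> → <2,-6,27>

<2,-6,27>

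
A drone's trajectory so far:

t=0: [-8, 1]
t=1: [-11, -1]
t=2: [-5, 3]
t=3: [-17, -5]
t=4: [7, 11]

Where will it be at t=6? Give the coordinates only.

[55, 43]

The jumps are [-3, -2], [+6, +4], [-12, -8], [+24, +16] — a geometric progression with ratio -2.
step 5: [7, 11] + [-48, -32] → [-41, -21]
step 6: [-41, -21] + [+96, +64] → [55, 43]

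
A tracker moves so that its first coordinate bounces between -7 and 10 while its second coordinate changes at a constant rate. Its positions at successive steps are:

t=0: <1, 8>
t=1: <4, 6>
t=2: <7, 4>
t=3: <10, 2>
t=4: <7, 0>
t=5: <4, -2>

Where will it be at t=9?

The first coordinate travels 3 per step and bounces off the walls at -7 and 10.
  step 6: 4 → 1
  step 7: 1 → -2
  step 8: -2 → -5
  step 9: -5 → -6
The second coordinate changes by -2 each step: at step 9 it is -10.

<-6, -10>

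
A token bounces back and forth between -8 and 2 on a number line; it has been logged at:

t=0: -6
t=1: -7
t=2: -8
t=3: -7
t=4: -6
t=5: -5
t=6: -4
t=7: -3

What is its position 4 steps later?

The value travels 1 per step and bounces off the walls at -8 and 2.
  step 8: -3 → -2
  step 9: -2 → -1
  step 10: -1 → 0
  step 11: 0 → 1

1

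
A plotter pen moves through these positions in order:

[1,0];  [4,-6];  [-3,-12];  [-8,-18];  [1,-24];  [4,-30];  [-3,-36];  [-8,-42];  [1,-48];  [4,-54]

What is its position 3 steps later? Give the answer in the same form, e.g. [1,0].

[1,-72]

The first coordinate repeats the cycle [1, 4, -3, -8] with period 4; step 12 mod 4 = 0, giving 1.
The second coordinate changes by -6 each step, so at step 12 it is 0 + 12·(-6) = -72.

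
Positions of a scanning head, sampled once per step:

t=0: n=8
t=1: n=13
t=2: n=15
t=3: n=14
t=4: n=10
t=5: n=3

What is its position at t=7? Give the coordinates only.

First differences are +5, +2, -1, -4, -7; their common second difference is -3 (constant acceleration).
step 6: 3 − 10 → n=-7
step 7: -7 − 13 → n=-20

n=-20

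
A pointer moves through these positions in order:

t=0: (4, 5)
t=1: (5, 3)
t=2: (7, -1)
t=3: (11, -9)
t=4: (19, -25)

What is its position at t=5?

(35, -57)

The jumps are (+1, -2), (+2, -4), (+4, -8), (+8, -16) — a geometric progression with ratio 2.
step 5: (19, -25) + (+16, -32) → (35, -57)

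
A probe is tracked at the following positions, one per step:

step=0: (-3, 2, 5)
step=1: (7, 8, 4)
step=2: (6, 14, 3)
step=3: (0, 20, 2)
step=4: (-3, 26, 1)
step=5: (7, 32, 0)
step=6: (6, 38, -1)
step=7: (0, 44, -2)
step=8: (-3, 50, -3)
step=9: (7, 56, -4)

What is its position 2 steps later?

The first coordinate repeats the cycle [-3, 7, 6, 0] with period 4; step 11 mod 4 = 3, giving 0.
The second coordinate changes by +6 each step, so at step 11 it is 2 + 11·(6) = 68.
The third coordinate changes by -1 each step, so at step 11 it is 5 + 11·(-1) = -6.

(0, 68, -6)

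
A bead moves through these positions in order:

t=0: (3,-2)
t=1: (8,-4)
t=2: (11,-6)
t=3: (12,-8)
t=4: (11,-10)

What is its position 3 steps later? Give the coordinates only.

Successive displacements: (+5,-2), (+3,-2), (+1,-2), (-1,-2) — each changes by (-2,+0).
step 5: (11,-10) + (-3,-2) → (8,-12)
step 6: (8,-12) + (-5,-2) → (3,-14)
step 7: (3,-14) + (-7,-2) → (-4,-16)

(-4,-16)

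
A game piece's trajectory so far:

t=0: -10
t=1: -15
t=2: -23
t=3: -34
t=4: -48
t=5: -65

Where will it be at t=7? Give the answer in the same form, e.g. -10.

Successive displacements: -5, -8, -11, -14, -17 — each changes by -3.
step 6: -65 − 20 → -85
step 7: -85 − 23 → -108

-108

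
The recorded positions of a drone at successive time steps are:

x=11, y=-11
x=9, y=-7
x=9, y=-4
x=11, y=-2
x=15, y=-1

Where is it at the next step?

Taking differences between consecutive positions: (-2, +4), (+0, +3), (+2, +2), (+4, +1). These grow by (+2, -1) each step.
step 5: x=15, y=-1 + (+6, +0) → x=21, y=-1

x=21, y=-1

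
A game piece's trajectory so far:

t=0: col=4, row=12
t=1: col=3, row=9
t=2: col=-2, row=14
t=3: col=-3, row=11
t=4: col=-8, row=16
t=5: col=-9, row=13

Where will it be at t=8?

col=-20, row=20

The moves between consecutive positions are (-1, -3), (-5, +5), (-1, -3), (-5, +5), (-1, -3); they repeat the 2-cycle [(-1, -3), (-5, +5)].
step 6: apply (-5, +5) → col=-14, row=18
step 7: apply (-1, -3) → col=-15, row=15
step 8: apply (-5, +5) → col=-20, row=20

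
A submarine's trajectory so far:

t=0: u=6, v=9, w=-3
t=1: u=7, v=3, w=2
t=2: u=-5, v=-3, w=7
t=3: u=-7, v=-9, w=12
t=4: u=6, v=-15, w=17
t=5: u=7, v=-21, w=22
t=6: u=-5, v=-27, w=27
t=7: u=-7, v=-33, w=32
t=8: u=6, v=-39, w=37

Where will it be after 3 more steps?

u=-7, v=-57, w=52

The u coordinate repeats the cycle [6, 7, -5, -7] with period 4; step 11 mod 4 = 3, giving -7.
The v coordinate changes by -6 each step, so at step 11 it is 9 + 11·(-6) = -57.
The w coordinate changes by +5 each step, so at step 11 it is -3 + 11·(5) = 52.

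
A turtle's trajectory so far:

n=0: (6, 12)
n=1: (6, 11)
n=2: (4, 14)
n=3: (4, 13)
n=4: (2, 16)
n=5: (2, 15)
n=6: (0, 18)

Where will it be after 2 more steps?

Differencing gives (+0, -1), (-2, +3), (+0, -1), (-2, +3), (+0, -1), (-2, +3). This is the pattern (+0, -1), (-2, +3) repeated.
step 7: apply (+0, -1) → (0, 17)
step 8: apply (-2, +3) → (-2, 20)

(-2, 20)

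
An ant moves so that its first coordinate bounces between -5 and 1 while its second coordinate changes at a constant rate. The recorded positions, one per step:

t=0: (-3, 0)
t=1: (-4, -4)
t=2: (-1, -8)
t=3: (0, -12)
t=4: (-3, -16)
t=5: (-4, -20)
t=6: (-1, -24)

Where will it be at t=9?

(-4, -36)

The first coordinate reflects between -5 and 1, moving 3 per step.
  step 7: -1 → 0
  step 8: 0 → -3
  step 9: -3 → -4
The second coordinate changes by -4 each step: at step 9 it is -36.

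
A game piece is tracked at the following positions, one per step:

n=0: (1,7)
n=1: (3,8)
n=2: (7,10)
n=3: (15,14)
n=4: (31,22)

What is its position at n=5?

(63,38)

Step-to-step displacements: (+2,+1), (+4,+2), (+8,+4), (+16,+8); each is 2× the previous.
step 5: (31,22) + (+32,+16) → (63,38)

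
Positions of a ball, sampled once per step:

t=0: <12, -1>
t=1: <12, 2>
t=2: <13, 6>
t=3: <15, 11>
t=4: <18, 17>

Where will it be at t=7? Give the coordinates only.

<33, 41>

Successive displacements: <+0, +3>, <+1, +4>, <+2, +5>, <+3, +6> — each changes by <+1, +1>.
step 5: <18, 17> + <+4, +7> → <22, 24>
step 6: <22, 24> + <+5, +8> → <27, 32>
step 7: <27, 32> + <+6, +9> → <33, 41>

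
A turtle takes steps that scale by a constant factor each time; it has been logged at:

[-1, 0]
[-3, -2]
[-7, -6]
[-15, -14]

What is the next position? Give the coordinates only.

[-31, -30]

Consecutive displacements [-2, -2], [-4, -4], [-8, -8] scale by a factor of 2 each step.
step 4: [-15, -14] + [-16, -16] → [-31, -30]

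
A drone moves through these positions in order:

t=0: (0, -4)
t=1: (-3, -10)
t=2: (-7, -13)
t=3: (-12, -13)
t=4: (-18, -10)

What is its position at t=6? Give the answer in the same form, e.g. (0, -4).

(-33, 5)

Taking differences between consecutive positions: (-3, -6), (-4, -3), (-5, +0), (-6, +3). These grow by (-1, +3) each step.
step 5: (-18, -10) + (-7, +6) → (-25, -4)
step 6: (-25, -4) + (-8, +9) → (-33, 5)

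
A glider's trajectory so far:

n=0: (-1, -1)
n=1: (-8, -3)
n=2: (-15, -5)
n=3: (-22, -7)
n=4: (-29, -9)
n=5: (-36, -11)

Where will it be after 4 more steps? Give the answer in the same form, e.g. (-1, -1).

(-64, -19)

Each step adds (-7, -2) to the position.
step 6: (-36, -11) + (-7, -2) → (-43, -13)
step 7: (-43, -13) + (-7, -2) → (-50, -15)
step 8: (-50, -15) + (-7, -2) → (-57, -17)
step 9: (-57, -17) + (-7, -2) → (-64, -19)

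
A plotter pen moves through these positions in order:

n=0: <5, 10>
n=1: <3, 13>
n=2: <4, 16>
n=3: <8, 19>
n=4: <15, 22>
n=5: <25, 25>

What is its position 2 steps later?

Taking differences between consecutive positions: <-2, +3>, <+1, +3>, <+4, +3>, <+7, +3>, <+10, +3>. These grow by <+3, +0> each step.
step 6: <25, 25> + <+13, +3> → <38, 28>
step 7: <38, 28> + <+16, +3> → <54, 31>

<54, 31>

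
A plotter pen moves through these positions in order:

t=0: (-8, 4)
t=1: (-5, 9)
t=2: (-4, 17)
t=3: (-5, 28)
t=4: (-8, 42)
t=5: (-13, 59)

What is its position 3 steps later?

(-40, 128)

Taking differences between consecutive positions: (+3, +5), (+1, +8), (-1, +11), (-3, +14), (-5, +17). These grow by (-2, +3) each step.
step 6: (-13, 59) + (-7, +20) → (-20, 79)
step 7: (-20, 79) + (-9, +23) → (-29, 102)
step 8: (-29, 102) + (-11, +26) → (-40, 128)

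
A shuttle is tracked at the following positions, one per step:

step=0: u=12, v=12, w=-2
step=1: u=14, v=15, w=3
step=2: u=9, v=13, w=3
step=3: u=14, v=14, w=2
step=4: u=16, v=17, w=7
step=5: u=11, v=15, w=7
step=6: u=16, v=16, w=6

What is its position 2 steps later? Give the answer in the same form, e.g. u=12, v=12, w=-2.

Step-to-step displacements: (+2,+3,+5), (-5,-2,+0), (+5,+1,-1), (+2,+3,+5), (-5,-2,+0), (+5,+1,-1) — a repeating cycle of length 3.
step 7: apply (+2,+3,+5) → u=18, v=19, w=11
step 8: apply (-5,-2,+0) → u=13, v=17, w=11

u=13, v=17, w=11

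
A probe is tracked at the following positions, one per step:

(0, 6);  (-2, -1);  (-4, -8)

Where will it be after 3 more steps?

The position changes by (-2, -7) every step.
step 3: (-4, -8) + (-2, -7) → (-6, -15)
step 4: (-6, -15) + (-2, -7) → (-8, -22)
step 5: (-8, -22) + (-2, -7) → (-10, -29)

(-10, -29)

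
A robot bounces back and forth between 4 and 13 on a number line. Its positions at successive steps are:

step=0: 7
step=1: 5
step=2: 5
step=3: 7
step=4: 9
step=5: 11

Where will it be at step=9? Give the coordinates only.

7

The value travels 2 per step and bounces off the walls at 4 and 13.
  step 6: 11 → 13
  step 7: 13 → 11
  step 8: 11 → 9
  step 9: 9 → 7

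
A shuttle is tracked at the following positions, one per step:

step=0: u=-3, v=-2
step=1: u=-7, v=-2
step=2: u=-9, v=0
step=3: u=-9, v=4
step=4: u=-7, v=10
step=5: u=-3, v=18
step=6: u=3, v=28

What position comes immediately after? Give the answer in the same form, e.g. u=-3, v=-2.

u=11, v=40

Taking differences between consecutive positions: (-4, +0), (-2, +2), (+0, +4), (+2, +6), (+4, +8), (+6, +10). These grow by (+2, +2) each step.
step 7: u=3, v=28 + (+8, +12) → u=11, v=40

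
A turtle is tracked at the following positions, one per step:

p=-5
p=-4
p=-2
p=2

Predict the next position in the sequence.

p=10

The jumps are +1, +2, +4 — a geometric progression with ratio 2.
step 4: 2 + 8 → p=10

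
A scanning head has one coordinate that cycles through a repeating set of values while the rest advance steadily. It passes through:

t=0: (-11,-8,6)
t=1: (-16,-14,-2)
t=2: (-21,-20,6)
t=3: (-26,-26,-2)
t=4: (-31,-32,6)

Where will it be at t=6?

The first coordinate changes by -5 each step, so at step 6 it is -11 + 6·(-5) = -41.
The second coordinate changes by -6 each step, so at step 6 it is -8 + 6·(-6) = -44.
The third coordinate repeats the cycle [6, -2] with period 2; step 6 mod 2 = 0, giving 6.

(-41,-44,6)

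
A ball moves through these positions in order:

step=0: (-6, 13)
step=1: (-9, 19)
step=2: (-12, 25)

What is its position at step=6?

Each step adds (-3, +6) to the position.
step 3: (-12, 25) + (-3, +6) → (-15, 31)
step 4: (-15, 31) + (-3, +6) → (-18, 37)
step 5: (-18, 37) + (-3, +6) → (-21, 43)
step 6: (-21, 43) + (-3, +6) → (-24, 49)

(-24, 49)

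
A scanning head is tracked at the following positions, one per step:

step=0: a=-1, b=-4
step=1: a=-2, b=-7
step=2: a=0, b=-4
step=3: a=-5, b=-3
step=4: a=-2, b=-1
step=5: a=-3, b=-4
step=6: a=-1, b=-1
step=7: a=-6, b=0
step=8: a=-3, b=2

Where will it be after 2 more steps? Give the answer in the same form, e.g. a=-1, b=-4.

a=-2, b=2

Step-to-step displacements: (-1, -3), (+2, +3), (-5, +1), (+3, +2), (-1, -3), (+2, +3), (-5, +1), (+3, +2) — a repeating cycle of length 4.
step 9: apply (-1, -3) → a=-4, b=-1
step 10: apply (+2, +3) → a=-2, b=2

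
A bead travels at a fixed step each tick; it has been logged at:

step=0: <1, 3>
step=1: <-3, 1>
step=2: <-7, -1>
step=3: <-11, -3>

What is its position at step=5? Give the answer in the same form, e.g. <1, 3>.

<-19, -7>

Each step adds <-4, -2> to the position.
step 4: <-11, -3> + <-4, -2> → <-15, -5>
step 5: <-15, -5> + <-4, -2> → <-19, -7>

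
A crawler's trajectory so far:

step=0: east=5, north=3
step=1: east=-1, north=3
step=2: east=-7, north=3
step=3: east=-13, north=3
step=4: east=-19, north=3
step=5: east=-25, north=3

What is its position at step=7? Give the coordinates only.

east=-37, north=3

Each step adds (-6, +0) to the position.
step 6: east=-25, north=3 + (-6, +0) → east=-31, north=3
step 7: east=-31, north=3 + (-6, +0) → east=-37, north=3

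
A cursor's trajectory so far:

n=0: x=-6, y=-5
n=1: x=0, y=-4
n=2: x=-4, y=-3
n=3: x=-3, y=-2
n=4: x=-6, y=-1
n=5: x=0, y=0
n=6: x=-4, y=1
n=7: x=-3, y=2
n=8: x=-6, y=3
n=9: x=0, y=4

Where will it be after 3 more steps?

X: cycles through -6, 0, -4, -3 every 4 steps. Step 12 lands at position 0 of the cycle → -6.
Y: linear, +1 per step → 7 at step 12.

x=-6, y=7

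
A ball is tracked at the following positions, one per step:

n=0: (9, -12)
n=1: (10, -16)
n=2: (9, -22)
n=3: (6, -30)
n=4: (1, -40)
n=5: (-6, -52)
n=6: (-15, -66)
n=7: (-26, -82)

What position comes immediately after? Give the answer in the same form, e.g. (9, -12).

Successive displacements: (+1, -4), (-1, -6), (-3, -8), (-5, -10), (-7, -12), (-9, -14), (-11, -16) — each changes by (-2, -2).
step 8: (-26, -82) + (-13, -18) → (-39, -100)

(-39, -100)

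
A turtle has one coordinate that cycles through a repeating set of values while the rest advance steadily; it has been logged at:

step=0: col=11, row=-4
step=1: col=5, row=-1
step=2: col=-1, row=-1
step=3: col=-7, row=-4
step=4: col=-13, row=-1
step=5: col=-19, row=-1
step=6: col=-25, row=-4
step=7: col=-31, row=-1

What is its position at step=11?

Col: linear, -6 per step → -55 at step 11.
Row: cycles through -4, -1, -1 every 3 steps. Step 11 lands at position 2 of the cycle → -1.

col=-55, row=-1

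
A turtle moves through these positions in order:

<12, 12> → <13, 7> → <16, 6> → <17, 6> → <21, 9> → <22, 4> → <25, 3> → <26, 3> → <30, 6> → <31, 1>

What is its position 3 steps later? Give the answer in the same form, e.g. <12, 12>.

<39, 3>

The moves between consecutive positions are <+1, -5>, <+3, -1>, <+1, +0>, <+4, +3>, <+1, -5>, <+3, -1>, <+1, +0>, <+4, +3>, <+1, -5>; they repeat the 4-cycle [<+1, -5>, <+3, -1>, <+1, +0>, <+4, +3>].
step 10: apply <+3, -1> → <34, 0>
step 11: apply <+1, +0> → <35, 0>
step 12: apply <+4, +3> → <39, 3>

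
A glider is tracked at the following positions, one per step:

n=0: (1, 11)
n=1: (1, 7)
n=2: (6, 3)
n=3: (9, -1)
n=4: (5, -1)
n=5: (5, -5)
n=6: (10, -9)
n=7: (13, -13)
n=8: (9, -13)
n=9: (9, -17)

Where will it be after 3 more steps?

Differencing gives (+0, -4), (+5, -4), (+3, -4), (-4, +0), (+0, -4), (+5, -4), (+3, -4), (-4, +0), (+0, -4). This is the pattern (+0, -4), (+5, -4), (+3, -4), (-4, +0) repeated.
step 10: apply (+5, -4) → (14, -21)
step 11: apply (+3, -4) → (17, -25)
step 12: apply (-4, +0) → (13, -25)

(13, -25)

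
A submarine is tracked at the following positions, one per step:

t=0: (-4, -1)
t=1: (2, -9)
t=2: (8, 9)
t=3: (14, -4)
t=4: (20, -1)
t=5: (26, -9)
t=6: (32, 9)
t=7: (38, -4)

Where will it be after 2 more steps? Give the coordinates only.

(50, -9)

First: linear, +6 per step → 50 at step 9.
Second: cycles through -1, -9, 9, -4 every 4 steps. Step 9 lands at position 1 of the cycle → -9.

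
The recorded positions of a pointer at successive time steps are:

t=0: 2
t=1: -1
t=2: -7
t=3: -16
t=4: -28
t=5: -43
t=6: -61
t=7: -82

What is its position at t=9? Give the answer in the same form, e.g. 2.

-133

First differences are -3, -6, -9, -12, -15, -18, -21; their common second difference is -3 (constant acceleration).
step 8: -82 − 24 → -106
step 9: -106 − 27 → -133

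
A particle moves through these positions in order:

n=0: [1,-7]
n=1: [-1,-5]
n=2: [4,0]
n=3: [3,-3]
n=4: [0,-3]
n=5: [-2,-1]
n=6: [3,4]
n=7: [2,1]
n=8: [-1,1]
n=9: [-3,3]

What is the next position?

The moves between consecutive positions are [-2,+2], [+5,+5], [-1,-3], [-3,+0], [-2,+2], [+5,+5], [-1,-3], [-3,+0], [-2,+2]; they repeat the 4-cycle [[-2,+2], [+5,+5], [-1,-3], [-3,+0]].
step 10: apply [+5,+5] → [2,8]

[2,8]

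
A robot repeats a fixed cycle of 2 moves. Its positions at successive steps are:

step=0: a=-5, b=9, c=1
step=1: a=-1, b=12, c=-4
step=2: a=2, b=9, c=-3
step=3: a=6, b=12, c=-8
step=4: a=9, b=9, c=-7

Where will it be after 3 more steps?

Differencing gives (+4,+3,-5), (+3,-3,+1), (+4,+3,-5), (+3,-3,+1). This is the pattern (+4,+3,-5), (+3,-3,+1) repeated.
step 5: apply (+4,+3,-5) → a=13, b=12, c=-12
step 6: apply (+3,-3,+1) → a=16, b=9, c=-11
step 7: apply (+4,+3,-5) → a=20, b=12, c=-16

a=20, b=12, c=-16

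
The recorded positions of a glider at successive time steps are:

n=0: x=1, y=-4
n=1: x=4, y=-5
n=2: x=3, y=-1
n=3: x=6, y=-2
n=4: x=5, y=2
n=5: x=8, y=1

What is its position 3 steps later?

x=9, y=8

Differencing gives (+3, -1), (-1, +4), (+3, -1), (-1, +4), (+3, -1). This is the pattern (+3, -1), (-1, +4) repeated.
step 6: apply (-1, +4) → x=7, y=5
step 7: apply (+3, -1) → x=10, y=4
step 8: apply (-1, +4) → x=9, y=8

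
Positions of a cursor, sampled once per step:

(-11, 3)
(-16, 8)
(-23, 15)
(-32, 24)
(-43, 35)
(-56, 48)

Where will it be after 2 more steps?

(-88, 80)

Successive displacements: (-5, +5), (-7, +7), (-9, +9), (-11, +11), (-13, +13) — each changes by (-2, +2).
step 6: (-56, 48) + (-15, +15) → (-71, 63)
step 7: (-71, 63) + (-17, +17) → (-88, 80)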